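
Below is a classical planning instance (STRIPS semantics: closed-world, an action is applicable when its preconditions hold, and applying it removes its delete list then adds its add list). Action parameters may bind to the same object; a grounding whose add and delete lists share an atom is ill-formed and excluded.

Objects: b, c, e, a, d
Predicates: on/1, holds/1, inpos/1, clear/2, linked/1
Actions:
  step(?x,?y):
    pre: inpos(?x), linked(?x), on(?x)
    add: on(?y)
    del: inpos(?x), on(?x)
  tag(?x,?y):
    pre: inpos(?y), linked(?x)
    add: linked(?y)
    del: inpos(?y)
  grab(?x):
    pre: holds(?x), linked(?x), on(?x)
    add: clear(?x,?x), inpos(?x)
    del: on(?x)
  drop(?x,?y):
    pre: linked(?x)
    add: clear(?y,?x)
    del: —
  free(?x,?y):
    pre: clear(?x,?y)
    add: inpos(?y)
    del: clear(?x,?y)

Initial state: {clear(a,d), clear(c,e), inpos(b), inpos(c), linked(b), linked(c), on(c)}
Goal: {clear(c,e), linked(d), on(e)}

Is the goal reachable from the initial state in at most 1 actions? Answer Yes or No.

1. step(c,e)  →  {clear(a,d), clear(c,e), inpos(b), linked(b), linked(c), on(e)}
2. free(a,d)  →  {clear(c,e), inpos(b), inpos(d), linked(b), linked(c), on(e)}
3. tag(b,d)  →  {clear(c,e), inpos(b), linked(b), linked(c), linked(d), on(e)}
optimal plan length = 3; 3 > 1

No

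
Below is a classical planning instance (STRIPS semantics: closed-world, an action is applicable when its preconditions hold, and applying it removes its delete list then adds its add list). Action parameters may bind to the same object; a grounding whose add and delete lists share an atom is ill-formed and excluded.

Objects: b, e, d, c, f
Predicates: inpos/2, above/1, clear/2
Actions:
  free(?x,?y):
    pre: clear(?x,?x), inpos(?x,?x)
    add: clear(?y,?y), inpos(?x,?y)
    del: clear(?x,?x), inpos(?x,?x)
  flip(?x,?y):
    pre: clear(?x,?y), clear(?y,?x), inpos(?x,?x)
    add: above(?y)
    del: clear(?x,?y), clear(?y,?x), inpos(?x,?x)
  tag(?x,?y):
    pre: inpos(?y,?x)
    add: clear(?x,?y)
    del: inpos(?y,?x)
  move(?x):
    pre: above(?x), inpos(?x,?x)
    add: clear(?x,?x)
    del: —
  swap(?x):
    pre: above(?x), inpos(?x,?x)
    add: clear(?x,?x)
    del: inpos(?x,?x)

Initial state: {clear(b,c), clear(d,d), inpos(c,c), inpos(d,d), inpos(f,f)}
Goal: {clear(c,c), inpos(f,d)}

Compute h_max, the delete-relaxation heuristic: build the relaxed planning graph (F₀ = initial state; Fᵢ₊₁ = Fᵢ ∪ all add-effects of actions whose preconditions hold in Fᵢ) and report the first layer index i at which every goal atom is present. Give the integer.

2

F0 = init (5 atoms)
F1 = F0 ∪ {above(d), clear(b,b), clear(c,c), clear(e,e), clear(f,f), inpos(d,b), inpos(d,c), inpos(d,e), inpos(d,f)}  (14 atoms)
F2 = F1 ∪ {above(c), above(f), clear(b,d), clear(c,d), clear(e,d), clear(f,d), inpos(c,b), inpos(c,d), inpos(c,e), inpos(c,f), inpos(f,b), inpos(f,c), inpos(f,d), inpos(f,e)}  (28 atoms)
goal ⊆ F2  ⇒  h_max = 2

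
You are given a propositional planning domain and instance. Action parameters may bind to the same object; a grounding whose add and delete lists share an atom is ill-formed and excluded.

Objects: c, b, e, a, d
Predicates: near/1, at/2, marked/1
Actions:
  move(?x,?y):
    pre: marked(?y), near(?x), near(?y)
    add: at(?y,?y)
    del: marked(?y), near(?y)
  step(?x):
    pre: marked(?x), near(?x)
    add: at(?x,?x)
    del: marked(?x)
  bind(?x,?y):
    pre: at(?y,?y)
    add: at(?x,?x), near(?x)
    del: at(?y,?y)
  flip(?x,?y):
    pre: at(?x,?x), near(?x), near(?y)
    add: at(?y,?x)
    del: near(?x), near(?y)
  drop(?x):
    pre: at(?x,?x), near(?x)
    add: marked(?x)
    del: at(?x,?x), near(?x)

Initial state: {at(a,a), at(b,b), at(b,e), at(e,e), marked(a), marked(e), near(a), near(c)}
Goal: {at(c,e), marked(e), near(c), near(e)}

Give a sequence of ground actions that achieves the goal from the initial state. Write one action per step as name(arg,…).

bind(e,b); flip(e,c); bind(c,e); bind(e,c)

1. bind(e,b)  →  {at(a,a), at(b,e), at(e,e), marked(a), marked(e), near(a), near(c), near(e)}
2. flip(e,c)  →  {at(a,a), at(b,e), at(c,e), at(e,e), marked(a), marked(e), near(a)}
3. bind(c,e)  →  {at(a,a), at(b,e), at(c,c), at(c,e), marked(a), marked(e), near(a), near(c)}
4. bind(e,c)  →  {at(a,a), at(b,e), at(c,e), at(e,e), marked(a), marked(e), near(a), near(c), near(e)}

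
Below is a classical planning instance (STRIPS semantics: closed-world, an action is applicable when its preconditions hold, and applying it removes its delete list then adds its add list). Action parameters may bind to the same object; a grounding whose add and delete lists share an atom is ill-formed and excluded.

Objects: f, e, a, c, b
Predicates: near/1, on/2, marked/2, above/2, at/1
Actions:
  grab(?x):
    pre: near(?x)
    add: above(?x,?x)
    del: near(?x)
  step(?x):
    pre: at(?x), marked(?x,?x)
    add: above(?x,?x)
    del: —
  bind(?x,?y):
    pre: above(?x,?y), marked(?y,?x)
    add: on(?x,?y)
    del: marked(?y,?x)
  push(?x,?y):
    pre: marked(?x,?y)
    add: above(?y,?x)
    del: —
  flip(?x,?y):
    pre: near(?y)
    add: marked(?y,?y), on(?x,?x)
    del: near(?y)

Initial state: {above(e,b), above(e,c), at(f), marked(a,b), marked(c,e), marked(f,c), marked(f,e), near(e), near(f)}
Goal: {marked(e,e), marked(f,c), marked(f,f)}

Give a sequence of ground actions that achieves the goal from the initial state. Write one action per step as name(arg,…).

1. flip(f,f)  →  {above(e,b), above(e,c), at(f), marked(a,b), marked(c,e), marked(f,c), marked(f,e), marked(f,f), near(e), on(f,f)}
2. flip(f,e)  →  {above(e,b), above(e,c), at(f), marked(a,b), marked(c,e), marked(e,e), marked(f,c), marked(f,e), marked(f,f), on(f,f)}

flip(f,f); flip(f,e)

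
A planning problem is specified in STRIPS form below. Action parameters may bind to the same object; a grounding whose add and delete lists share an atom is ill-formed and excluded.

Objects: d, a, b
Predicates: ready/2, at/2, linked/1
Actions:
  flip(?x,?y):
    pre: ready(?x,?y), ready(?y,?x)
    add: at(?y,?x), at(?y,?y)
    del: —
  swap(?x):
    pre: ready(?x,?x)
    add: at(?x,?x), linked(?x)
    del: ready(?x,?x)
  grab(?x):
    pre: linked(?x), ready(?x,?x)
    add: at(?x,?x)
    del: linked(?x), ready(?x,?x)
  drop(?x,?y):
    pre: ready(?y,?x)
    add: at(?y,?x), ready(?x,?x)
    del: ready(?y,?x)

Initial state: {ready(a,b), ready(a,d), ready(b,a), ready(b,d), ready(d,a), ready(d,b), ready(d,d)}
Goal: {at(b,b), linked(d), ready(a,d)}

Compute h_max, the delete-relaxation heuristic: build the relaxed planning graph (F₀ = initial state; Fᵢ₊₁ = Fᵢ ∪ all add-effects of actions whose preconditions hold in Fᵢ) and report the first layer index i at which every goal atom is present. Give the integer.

1

F0 = init (7 atoms)
F1 = F0 ∪ {at(a,a), at(a,b), at(a,d), at(b,a), at(b,b), at(b,d), at(d,a), at(d,b), at(d,d), linked(d), ready(a,a), ready(b,b)}  (19 atoms)
goal ⊆ F1  ⇒  h_max = 1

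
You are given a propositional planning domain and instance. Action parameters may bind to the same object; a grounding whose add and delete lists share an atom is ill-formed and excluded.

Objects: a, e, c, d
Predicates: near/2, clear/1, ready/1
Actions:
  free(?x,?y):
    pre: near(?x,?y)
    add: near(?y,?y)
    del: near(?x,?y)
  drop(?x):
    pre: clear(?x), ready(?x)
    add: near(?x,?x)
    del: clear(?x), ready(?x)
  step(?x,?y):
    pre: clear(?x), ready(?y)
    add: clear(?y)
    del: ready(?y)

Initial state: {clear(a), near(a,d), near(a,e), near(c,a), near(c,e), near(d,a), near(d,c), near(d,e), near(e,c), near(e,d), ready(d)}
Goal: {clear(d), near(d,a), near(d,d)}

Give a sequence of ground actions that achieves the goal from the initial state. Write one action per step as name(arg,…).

1. free(a,d)  →  {clear(a), near(a,e), near(c,a), near(c,e), near(d,a), near(d,c), near(d,d), near(d,e), near(e,c), near(e,d), ready(d)}
2. step(a,d)  →  {clear(a), clear(d), near(a,e), near(c,a), near(c,e), near(d,a), near(d,c), near(d,d), near(d,e), near(e,c), near(e,d)}

free(a,d); step(a,d)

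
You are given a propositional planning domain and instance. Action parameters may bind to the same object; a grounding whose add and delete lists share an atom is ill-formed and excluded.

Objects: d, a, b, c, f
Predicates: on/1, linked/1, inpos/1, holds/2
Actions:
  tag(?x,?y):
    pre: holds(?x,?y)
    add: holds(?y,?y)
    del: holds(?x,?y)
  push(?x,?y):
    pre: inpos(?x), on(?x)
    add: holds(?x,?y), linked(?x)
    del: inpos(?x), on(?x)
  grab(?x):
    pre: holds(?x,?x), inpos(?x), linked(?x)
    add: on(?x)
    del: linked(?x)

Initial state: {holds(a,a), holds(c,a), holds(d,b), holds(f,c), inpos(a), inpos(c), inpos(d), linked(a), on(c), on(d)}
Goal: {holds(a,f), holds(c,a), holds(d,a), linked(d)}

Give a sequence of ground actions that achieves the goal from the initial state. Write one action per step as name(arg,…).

1. push(d,a)  →  {holds(a,a), holds(c,a), holds(d,a), holds(d,b), holds(f,c), inpos(a), inpos(c), linked(a), linked(d), on(c)}
2. grab(a)  →  {holds(a,a), holds(c,a), holds(d,a), holds(d,b), holds(f,c), inpos(a), inpos(c), linked(d), on(a), on(c)}
3. push(a,f)  →  {holds(a,a), holds(a,f), holds(c,a), holds(d,a), holds(d,b), holds(f,c), inpos(c), linked(a), linked(d), on(c)}

push(d,a); grab(a); push(a,f)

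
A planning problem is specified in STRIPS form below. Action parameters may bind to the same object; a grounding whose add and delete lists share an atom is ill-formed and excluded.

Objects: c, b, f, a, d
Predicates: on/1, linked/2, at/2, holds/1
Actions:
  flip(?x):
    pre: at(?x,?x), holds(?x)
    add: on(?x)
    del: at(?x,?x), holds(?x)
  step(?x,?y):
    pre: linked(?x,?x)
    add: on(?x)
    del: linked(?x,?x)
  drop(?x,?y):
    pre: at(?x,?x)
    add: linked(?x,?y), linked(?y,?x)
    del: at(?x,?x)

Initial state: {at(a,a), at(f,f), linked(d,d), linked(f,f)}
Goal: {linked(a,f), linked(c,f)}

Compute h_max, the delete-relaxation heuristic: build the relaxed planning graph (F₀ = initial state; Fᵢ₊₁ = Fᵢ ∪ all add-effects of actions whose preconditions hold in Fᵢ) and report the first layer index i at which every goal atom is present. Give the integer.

1

F0 = init (4 atoms)
F1 = F0 ∪ {linked(a,a), linked(a,b), linked(a,c), linked(a,d), linked(a,f), linked(b,a), linked(b,f), linked(c,a), linked(c,f), linked(d,a), linked(d,f), linked(f,a), linked(f,b), linked(f,c), linked(f,d), on(d), on(f)}  (21 atoms)
goal ⊆ F1  ⇒  h_max = 1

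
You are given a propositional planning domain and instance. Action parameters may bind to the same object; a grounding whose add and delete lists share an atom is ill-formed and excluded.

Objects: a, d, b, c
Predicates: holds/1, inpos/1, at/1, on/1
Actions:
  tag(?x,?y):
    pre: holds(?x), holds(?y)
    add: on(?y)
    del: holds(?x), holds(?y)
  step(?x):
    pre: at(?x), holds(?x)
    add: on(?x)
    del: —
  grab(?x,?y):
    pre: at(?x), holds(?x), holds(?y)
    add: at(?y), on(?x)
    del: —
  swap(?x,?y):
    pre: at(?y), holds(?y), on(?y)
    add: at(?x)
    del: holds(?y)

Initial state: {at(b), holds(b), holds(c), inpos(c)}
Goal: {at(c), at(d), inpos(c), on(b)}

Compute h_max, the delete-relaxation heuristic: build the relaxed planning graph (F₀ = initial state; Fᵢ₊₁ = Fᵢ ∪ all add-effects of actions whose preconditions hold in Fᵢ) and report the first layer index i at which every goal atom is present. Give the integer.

F0 = init (4 atoms)
F1 = F0 ∪ {at(c), on(b), on(c)}  (7 atoms)
F2 = F1 ∪ {at(a), at(d)}  (9 atoms)
goal ⊆ F2  ⇒  h_max = 2

2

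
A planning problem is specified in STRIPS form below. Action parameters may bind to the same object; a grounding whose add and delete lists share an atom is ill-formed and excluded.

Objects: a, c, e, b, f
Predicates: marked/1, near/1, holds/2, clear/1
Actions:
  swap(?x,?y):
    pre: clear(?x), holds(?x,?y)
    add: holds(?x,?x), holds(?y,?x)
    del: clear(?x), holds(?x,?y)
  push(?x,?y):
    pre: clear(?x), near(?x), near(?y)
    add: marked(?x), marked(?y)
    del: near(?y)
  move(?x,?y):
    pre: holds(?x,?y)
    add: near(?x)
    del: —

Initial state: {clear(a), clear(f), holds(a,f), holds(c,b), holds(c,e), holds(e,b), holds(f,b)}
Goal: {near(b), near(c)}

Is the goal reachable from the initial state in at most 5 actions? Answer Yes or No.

Yes

1. swap(f,b)  →  {clear(a), holds(a,f), holds(b,f), holds(c,b), holds(c,e), holds(e,b), holds(f,f)}
2. move(c,e)  →  {clear(a), holds(a,f), holds(b,f), holds(c,b), holds(c,e), holds(e,b), holds(f,f), near(c)}
3. move(b,f)  →  {clear(a), holds(a,f), holds(b,f), holds(c,b), holds(c,e), holds(e,b), holds(f,f), near(b), near(c)}
optimal plan length = 3; 3 ≤ 5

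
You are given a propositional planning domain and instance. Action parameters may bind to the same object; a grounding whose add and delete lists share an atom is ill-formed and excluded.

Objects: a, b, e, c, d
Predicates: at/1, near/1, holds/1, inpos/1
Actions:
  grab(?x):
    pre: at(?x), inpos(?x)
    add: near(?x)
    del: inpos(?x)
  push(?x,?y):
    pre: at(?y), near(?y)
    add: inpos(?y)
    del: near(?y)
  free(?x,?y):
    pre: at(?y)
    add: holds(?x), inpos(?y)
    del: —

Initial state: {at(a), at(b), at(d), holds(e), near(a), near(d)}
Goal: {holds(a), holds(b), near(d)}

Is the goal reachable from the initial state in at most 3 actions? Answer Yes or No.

1. free(a,a)  →  {at(a), at(b), at(d), holds(a), holds(e), inpos(a), near(a), near(d)}
2. free(b,a)  →  {at(a), at(b), at(d), holds(a), holds(b), holds(e), inpos(a), near(a), near(d)}
optimal plan length = 2; 2 ≤ 3

Yes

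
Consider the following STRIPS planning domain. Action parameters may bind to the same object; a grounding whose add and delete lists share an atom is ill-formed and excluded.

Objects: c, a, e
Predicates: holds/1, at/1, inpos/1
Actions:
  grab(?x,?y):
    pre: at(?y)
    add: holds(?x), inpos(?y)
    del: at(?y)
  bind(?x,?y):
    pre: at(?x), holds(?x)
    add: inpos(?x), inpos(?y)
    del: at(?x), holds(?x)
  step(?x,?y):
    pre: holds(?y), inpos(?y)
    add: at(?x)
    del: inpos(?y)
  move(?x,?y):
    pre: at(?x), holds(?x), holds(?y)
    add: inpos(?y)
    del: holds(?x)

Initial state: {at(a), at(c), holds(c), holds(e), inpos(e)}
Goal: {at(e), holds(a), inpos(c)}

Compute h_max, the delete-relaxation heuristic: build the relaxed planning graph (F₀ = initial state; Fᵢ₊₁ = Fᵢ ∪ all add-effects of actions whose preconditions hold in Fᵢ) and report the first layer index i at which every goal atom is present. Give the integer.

F0 = init (5 atoms)
F1 = F0 ∪ {at(e), holds(a), inpos(a), inpos(c)}  (9 atoms)
goal ⊆ F1  ⇒  h_max = 1

1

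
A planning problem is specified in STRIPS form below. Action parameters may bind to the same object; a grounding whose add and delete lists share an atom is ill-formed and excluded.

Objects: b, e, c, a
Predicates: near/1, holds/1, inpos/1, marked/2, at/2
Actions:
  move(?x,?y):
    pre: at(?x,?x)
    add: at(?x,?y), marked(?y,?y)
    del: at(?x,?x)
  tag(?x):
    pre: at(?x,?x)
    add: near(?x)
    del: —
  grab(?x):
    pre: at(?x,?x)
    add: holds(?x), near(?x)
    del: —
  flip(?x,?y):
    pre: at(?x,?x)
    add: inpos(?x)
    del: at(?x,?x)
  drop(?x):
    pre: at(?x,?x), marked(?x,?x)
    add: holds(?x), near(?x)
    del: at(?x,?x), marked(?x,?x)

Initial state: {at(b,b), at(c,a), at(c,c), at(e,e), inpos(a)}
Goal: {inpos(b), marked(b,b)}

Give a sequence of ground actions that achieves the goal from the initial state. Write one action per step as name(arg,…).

move(e,b); flip(b,b)

1. move(e,b)  →  {at(b,b), at(c,a), at(c,c), at(e,b), inpos(a), marked(b,b)}
2. flip(b,b)  →  {at(c,a), at(c,c), at(e,b), inpos(a), inpos(b), marked(b,b)}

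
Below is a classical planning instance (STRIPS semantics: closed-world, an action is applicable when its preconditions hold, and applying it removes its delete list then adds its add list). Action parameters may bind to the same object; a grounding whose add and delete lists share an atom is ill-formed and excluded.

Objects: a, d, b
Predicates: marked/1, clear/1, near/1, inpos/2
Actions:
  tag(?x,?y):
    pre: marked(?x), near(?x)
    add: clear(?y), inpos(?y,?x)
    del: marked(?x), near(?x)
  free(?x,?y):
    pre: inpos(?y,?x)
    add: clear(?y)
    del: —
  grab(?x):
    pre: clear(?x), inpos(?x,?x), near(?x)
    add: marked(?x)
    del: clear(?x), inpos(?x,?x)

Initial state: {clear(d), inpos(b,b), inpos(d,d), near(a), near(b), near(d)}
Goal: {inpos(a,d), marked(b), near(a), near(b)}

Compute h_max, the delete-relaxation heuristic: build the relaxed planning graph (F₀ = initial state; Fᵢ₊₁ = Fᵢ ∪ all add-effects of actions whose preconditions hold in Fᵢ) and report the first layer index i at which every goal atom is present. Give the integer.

2

F0 = init (6 atoms)
F1 = F0 ∪ {clear(b), marked(d)}  (8 atoms)
F2 = F1 ∪ {clear(a), inpos(a,d), inpos(b,d), marked(b)}  (12 atoms)
goal ⊆ F2  ⇒  h_max = 2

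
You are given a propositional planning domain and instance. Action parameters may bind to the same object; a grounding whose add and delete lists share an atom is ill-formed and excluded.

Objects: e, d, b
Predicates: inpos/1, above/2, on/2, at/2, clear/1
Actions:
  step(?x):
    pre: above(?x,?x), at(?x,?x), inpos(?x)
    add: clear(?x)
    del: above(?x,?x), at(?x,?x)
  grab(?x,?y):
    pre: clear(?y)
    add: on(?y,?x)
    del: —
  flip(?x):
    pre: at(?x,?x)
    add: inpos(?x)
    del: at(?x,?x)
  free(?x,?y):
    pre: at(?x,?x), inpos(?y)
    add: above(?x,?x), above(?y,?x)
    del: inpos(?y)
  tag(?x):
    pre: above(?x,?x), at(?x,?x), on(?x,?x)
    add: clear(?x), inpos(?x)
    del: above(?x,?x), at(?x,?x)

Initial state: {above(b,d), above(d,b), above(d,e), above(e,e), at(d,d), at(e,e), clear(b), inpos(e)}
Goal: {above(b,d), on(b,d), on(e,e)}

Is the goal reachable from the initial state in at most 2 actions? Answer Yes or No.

No

1. step(e)  →  {above(b,d), above(d,b), above(d,e), at(d,d), clear(b), clear(e), inpos(e)}
2. grab(e,e)  →  {above(b,d), above(d,b), above(d,e), at(d,d), clear(b), clear(e), inpos(e), on(e,e)}
3. grab(d,b)  →  {above(b,d), above(d,b), above(d,e), at(d,d), clear(b), clear(e), inpos(e), on(b,d), on(e,e)}
optimal plan length = 3; 3 > 2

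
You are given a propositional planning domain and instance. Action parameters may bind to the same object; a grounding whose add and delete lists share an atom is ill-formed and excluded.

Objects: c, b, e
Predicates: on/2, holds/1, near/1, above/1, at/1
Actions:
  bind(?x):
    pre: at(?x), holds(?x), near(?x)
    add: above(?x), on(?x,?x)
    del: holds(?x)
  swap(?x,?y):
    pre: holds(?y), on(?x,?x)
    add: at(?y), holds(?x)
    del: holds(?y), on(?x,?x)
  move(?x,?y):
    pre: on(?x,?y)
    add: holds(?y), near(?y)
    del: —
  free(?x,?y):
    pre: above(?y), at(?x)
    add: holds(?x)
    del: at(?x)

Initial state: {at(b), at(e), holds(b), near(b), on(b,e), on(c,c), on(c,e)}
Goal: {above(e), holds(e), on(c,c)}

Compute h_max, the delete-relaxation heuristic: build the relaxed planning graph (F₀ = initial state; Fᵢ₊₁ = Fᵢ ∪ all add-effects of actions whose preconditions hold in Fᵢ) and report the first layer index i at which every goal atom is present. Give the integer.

2

F0 = init (7 atoms)
F1 = F0 ∪ {above(b), holds(c), holds(e), near(c), near(e), on(b,b)}  (13 atoms)
F2 = F1 ∪ {above(e), at(c), on(e,e)}  (16 atoms)
goal ⊆ F2  ⇒  h_max = 2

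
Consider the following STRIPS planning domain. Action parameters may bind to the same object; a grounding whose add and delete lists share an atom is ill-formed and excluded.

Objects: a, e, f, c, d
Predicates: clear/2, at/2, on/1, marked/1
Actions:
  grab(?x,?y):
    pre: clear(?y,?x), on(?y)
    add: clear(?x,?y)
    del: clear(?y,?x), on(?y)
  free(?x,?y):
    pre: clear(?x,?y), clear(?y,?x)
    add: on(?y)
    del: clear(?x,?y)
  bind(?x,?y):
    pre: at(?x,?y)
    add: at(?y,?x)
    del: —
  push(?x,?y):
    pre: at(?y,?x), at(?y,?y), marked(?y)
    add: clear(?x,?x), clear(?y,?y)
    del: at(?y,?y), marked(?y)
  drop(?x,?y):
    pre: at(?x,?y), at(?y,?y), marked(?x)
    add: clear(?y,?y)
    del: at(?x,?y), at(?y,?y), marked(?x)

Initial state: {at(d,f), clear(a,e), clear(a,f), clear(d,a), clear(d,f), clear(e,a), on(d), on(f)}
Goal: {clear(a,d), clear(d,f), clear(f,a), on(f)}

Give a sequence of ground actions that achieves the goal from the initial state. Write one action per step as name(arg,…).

grab(a,d); free(e,a); grab(f,a)

1. grab(a,d)  →  {at(d,f), clear(a,d), clear(a,e), clear(a,f), clear(d,f), clear(e,a), on(f)}
2. free(e,a)  →  {at(d,f), clear(a,d), clear(a,e), clear(a,f), clear(d,f), on(a), on(f)}
3. grab(f,a)  →  {at(d,f), clear(a,d), clear(a,e), clear(d,f), clear(f,a), on(f)}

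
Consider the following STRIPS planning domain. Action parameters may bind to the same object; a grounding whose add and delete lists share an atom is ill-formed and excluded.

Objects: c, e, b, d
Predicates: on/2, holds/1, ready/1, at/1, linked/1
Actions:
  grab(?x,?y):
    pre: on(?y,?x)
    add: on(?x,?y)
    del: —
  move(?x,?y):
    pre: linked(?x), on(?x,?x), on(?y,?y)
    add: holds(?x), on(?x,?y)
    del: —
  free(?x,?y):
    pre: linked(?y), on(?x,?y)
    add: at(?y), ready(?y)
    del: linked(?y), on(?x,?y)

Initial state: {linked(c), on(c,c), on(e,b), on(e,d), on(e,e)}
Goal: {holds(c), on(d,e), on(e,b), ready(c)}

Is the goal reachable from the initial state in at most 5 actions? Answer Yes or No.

Yes

1. grab(d,e)  →  {linked(c), on(c,c), on(d,e), on(e,b), on(e,d), on(e,e)}
2. move(c,c)  →  {holds(c), linked(c), on(c,c), on(d,e), on(e,b), on(e,d), on(e,e)}
3. free(c,c)  →  {at(c), holds(c), on(d,e), on(e,b), on(e,d), on(e,e), ready(c)}
optimal plan length = 3; 3 ≤ 5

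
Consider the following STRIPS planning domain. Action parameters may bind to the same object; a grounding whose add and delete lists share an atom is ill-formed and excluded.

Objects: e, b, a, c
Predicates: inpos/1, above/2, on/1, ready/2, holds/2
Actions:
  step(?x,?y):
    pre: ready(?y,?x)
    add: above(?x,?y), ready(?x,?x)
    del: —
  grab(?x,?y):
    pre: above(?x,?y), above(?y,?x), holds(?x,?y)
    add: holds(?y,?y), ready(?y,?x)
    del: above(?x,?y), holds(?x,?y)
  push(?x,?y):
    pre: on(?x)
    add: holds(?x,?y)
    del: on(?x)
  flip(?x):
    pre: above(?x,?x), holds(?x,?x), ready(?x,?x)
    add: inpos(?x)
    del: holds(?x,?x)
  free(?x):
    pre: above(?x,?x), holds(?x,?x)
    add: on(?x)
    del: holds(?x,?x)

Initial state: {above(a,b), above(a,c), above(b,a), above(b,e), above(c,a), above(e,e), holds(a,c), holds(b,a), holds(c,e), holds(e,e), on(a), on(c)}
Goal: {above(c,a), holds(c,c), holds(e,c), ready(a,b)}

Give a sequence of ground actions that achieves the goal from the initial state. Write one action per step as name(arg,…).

grab(b,a); grab(a,c); free(e); push(e,c)

1. grab(b,a)  →  {above(a,b), above(a,c), above(b,e), above(c,a), above(e,e), holds(a,a), holds(a,c), holds(c,e), holds(e,e), on(a), on(c), ready(a,b)}
2. grab(a,c)  →  {above(a,b), above(b,e), above(c,a), above(e,e), holds(a,a), holds(c,c), holds(c,e), holds(e,e), on(a), on(c), ready(a,b), ready(c,a)}
3. free(e)  →  {above(a,b), above(b,e), above(c,a), above(e,e), holds(a,a), holds(c,c), holds(c,e), on(a), on(c), on(e), ready(a,b), ready(c,a)}
4. push(e,c)  →  {above(a,b), above(b,e), above(c,a), above(e,e), holds(a,a), holds(c,c), holds(c,e), holds(e,c), on(a), on(c), ready(a,b), ready(c,a)}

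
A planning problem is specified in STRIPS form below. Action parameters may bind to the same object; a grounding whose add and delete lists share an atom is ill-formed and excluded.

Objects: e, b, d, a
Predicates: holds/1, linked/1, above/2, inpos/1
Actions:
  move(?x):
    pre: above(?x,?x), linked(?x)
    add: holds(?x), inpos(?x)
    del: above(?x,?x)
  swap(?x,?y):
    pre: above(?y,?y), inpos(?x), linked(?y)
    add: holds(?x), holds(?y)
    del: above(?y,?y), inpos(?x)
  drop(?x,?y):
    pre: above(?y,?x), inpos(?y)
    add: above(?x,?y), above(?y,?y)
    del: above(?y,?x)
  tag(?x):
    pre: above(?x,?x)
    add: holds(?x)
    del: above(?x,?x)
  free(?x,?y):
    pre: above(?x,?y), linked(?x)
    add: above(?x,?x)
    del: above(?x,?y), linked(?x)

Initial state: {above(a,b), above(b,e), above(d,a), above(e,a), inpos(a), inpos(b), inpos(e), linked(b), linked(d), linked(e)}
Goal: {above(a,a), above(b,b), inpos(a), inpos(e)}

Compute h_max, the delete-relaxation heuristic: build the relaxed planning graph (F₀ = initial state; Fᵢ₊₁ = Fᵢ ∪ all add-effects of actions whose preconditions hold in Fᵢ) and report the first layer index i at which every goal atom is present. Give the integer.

F0 = init (10 atoms)
F1 = F0 ∪ {above(a,a), above(a,e), above(b,a), above(b,b), above(d,d), above(e,b), above(e,e)}  (17 atoms)
goal ⊆ F1  ⇒  h_max = 1

1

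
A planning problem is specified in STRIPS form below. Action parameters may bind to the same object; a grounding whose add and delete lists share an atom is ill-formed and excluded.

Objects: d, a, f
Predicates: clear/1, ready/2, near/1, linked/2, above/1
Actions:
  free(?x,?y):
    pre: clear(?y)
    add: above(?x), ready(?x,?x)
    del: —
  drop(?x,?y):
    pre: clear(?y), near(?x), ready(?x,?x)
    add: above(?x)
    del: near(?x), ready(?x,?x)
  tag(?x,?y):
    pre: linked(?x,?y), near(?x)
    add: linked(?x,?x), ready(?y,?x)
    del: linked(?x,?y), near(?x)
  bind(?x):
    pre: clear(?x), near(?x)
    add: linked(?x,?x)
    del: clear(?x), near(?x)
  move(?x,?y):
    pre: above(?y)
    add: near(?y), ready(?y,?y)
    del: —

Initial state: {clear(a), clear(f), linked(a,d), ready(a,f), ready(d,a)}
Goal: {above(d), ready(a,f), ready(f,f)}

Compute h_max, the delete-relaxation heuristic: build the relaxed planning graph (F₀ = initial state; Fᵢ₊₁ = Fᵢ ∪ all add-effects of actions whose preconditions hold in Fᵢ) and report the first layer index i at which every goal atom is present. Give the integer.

1

F0 = init (5 atoms)
F1 = F0 ∪ {above(a), above(d), above(f), ready(a,a), ready(d,d), ready(f,f)}  (11 atoms)
goal ⊆ F1  ⇒  h_max = 1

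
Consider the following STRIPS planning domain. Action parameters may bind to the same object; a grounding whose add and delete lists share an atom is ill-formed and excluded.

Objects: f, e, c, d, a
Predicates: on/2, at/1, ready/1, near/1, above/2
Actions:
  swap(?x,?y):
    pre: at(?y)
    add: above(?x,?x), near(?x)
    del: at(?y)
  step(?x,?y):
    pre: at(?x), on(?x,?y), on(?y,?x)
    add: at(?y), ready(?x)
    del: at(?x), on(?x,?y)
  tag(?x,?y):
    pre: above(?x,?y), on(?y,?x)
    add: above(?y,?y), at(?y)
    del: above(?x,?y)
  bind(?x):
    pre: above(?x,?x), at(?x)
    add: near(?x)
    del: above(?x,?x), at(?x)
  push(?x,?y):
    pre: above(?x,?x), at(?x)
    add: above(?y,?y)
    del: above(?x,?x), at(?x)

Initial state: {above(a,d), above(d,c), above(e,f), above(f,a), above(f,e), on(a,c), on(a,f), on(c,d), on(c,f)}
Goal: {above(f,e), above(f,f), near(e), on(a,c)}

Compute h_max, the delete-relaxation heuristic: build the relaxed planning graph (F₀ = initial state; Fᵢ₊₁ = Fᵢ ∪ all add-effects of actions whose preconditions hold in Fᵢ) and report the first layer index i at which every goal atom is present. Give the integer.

2

F0 = init (9 atoms)
F1 = F0 ∪ {above(a,a), above(c,c), at(a), at(c)}  (13 atoms)
F2 = F1 ∪ {above(d,d), above(e,e), above(f,f), near(a), near(c), near(d), near(e), near(f)}  (21 atoms)
goal ⊆ F2  ⇒  h_max = 2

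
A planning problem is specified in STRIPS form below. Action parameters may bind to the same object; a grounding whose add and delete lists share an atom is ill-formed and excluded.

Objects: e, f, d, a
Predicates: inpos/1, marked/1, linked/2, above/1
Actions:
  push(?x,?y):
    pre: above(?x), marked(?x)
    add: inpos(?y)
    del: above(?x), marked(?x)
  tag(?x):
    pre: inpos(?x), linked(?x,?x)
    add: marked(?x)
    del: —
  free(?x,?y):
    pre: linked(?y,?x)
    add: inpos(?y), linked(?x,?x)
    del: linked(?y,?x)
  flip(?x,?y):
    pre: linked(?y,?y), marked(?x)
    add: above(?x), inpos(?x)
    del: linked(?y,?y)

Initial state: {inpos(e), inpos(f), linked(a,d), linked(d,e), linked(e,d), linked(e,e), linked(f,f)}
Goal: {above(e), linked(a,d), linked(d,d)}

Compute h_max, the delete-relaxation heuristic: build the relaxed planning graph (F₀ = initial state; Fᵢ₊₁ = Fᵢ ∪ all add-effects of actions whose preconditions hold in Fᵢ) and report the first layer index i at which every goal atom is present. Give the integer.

2

F0 = init (7 atoms)
F1 = F0 ∪ {inpos(a), inpos(d), linked(d,d), marked(e), marked(f)}  (12 atoms)
F2 = F1 ∪ {above(e), above(f), marked(d)}  (15 atoms)
goal ⊆ F2  ⇒  h_max = 2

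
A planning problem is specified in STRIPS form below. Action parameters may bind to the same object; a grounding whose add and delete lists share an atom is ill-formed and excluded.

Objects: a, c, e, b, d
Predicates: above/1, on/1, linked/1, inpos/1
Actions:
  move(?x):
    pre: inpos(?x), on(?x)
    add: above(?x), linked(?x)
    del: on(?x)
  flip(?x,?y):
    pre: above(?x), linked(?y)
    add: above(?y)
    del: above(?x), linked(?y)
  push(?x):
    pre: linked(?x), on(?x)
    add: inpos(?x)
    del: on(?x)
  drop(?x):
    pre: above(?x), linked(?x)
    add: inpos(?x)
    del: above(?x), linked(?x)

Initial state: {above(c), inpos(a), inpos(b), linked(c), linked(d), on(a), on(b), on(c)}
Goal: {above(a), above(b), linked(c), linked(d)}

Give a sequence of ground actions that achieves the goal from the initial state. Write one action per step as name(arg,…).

1. move(a)  →  {above(a), above(c), inpos(a), inpos(b), linked(a), linked(c), linked(d), on(b), on(c)}
2. move(b)  →  {above(a), above(b), above(c), inpos(a), inpos(b), linked(a), linked(b), linked(c), linked(d), on(c)}

move(a); move(b)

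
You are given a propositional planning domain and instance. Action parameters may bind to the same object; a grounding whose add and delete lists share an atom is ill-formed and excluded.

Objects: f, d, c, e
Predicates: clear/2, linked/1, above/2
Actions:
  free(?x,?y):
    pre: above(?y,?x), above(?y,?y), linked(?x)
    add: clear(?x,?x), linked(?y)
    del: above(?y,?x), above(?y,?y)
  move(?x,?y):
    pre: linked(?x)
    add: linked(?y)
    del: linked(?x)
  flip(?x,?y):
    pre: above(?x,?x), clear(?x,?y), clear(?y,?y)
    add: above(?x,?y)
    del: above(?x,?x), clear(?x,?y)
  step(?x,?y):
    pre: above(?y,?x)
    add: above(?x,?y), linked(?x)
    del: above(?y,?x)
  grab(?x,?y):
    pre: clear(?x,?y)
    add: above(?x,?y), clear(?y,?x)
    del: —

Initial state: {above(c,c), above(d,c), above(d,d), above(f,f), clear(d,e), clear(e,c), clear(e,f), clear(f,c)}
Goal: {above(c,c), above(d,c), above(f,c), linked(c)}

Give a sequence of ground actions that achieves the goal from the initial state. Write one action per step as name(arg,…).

1. step(c,d)  →  {above(c,c), above(c,d), above(d,d), above(f,f), clear(d,e), clear(e,c), clear(e,f), clear(f,c), linked(c)}
2. step(d,c)  →  {above(c,c), above(d,c), above(d,d), above(f,f), clear(d,e), clear(e,c), clear(e,f), clear(f,c), linked(c), linked(d)}
3. grab(f,c)  →  {above(c,c), above(d,c), above(d,d), above(f,c), above(f,f), clear(c,f), clear(d,e), clear(e,c), clear(e,f), clear(f,c), linked(c), linked(d)}

step(c,d); step(d,c); grab(f,c)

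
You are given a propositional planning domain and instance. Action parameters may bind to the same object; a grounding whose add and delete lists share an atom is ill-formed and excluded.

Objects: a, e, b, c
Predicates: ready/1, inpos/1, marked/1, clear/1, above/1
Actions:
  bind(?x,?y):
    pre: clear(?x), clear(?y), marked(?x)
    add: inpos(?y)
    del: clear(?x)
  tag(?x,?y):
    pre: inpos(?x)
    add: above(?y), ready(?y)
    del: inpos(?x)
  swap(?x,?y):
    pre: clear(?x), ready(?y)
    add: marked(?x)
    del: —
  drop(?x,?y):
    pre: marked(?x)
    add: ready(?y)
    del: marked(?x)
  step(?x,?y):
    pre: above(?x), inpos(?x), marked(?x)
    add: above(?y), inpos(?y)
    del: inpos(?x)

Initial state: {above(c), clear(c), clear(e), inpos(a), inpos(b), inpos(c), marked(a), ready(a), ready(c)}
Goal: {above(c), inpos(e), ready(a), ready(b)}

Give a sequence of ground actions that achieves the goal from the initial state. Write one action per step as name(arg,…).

tag(a,b); swap(e,a); bind(e,e)

1. tag(a,b)  →  {above(b), above(c), clear(c), clear(e), inpos(b), inpos(c), marked(a), ready(a), ready(b), ready(c)}
2. swap(e,a)  →  {above(b), above(c), clear(c), clear(e), inpos(b), inpos(c), marked(a), marked(e), ready(a), ready(b), ready(c)}
3. bind(e,e)  →  {above(b), above(c), clear(c), inpos(b), inpos(c), inpos(e), marked(a), marked(e), ready(a), ready(b), ready(c)}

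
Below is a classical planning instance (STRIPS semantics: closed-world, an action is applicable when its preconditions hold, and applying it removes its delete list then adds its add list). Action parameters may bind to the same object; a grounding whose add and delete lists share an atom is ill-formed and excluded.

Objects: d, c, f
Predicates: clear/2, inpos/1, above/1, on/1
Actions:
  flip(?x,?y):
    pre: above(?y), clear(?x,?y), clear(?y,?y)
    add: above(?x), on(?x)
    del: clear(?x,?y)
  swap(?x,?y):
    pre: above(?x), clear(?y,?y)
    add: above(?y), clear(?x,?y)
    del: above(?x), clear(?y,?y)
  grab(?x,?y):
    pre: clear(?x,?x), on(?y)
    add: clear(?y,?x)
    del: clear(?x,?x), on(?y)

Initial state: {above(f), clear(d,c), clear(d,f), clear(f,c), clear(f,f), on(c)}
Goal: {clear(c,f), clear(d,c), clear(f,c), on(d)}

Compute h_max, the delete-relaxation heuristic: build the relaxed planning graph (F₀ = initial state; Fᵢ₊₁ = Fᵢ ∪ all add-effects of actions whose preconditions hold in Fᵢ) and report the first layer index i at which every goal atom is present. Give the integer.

F0 = init (6 atoms)
F1 = F0 ∪ {above(d), clear(c,f), on(d), on(f)}  (10 atoms)
goal ⊆ F1  ⇒  h_max = 1

1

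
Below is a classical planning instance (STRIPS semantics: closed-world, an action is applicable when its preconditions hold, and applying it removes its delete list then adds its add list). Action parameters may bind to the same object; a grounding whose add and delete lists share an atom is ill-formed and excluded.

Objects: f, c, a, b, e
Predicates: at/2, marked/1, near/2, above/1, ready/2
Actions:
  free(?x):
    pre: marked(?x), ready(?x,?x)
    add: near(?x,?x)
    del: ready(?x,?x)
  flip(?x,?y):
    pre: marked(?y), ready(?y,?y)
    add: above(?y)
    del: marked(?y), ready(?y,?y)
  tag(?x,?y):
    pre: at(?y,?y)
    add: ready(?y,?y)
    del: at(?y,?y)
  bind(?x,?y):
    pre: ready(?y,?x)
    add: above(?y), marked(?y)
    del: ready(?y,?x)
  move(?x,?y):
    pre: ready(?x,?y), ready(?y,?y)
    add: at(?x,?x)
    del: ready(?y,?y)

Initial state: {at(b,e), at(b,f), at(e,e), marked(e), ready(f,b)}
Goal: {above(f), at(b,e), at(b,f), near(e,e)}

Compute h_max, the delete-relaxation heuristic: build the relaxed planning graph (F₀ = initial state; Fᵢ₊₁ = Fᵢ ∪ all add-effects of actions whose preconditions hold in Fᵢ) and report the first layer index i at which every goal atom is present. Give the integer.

2

F0 = init (5 atoms)
F1 = F0 ∪ {above(f), marked(f), ready(e,e)}  (8 atoms)
F2 = F1 ∪ {above(e), near(e,e)}  (10 atoms)
goal ⊆ F2  ⇒  h_max = 2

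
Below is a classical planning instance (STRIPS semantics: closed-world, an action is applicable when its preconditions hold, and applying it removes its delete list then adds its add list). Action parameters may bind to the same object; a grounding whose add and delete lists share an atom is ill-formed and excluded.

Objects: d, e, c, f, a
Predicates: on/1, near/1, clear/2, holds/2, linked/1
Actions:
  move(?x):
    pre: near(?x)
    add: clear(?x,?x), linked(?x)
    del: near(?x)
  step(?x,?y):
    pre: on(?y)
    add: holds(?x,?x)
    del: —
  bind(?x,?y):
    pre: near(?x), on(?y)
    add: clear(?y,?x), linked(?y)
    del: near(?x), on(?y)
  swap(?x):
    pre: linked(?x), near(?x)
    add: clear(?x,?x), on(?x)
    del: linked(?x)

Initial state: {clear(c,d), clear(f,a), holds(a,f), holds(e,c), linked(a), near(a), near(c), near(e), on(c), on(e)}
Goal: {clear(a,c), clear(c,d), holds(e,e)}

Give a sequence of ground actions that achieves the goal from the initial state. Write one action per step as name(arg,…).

step(e,e); swap(a); bind(c,a)

1. step(e,e)  →  {clear(c,d), clear(f,a), holds(a,f), holds(e,c), holds(e,e), linked(a), near(a), near(c), near(e), on(c), on(e)}
2. swap(a)  →  {clear(a,a), clear(c,d), clear(f,a), holds(a,f), holds(e,c), holds(e,e), near(a), near(c), near(e), on(a), on(c), on(e)}
3. bind(c,a)  →  {clear(a,a), clear(a,c), clear(c,d), clear(f,a), holds(a,f), holds(e,c), holds(e,e), linked(a), near(a), near(e), on(c), on(e)}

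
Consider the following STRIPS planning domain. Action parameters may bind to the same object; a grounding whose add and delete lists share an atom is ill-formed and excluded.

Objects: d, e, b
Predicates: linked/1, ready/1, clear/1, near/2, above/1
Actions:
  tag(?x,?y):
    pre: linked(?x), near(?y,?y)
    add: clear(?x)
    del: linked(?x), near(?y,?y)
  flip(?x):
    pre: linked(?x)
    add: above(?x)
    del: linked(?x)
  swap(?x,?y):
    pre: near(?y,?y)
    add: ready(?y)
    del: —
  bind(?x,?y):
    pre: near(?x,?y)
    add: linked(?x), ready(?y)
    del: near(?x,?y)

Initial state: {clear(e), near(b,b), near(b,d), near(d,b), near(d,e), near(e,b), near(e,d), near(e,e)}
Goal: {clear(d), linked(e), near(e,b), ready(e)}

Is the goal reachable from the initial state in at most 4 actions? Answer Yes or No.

1. bind(d,e)  →  {clear(e), linked(d), near(b,b), near(b,d), near(d,b), near(e,b), near(e,d), near(e,e), ready(e)}
2. tag(d,e)  →  {clear(d), clear(e), near(b,b), near(b,d), near(d,b), near(e,b), near(e,d), ready(e)}
3. bind(e,d)  →  {clear(d), clear(e), linked(e), near(b,b), near(b,d), near(d,b), near(e,b), ready(d), ready(e)}
optimal plan length = 3; 3 ≤ 4

Yes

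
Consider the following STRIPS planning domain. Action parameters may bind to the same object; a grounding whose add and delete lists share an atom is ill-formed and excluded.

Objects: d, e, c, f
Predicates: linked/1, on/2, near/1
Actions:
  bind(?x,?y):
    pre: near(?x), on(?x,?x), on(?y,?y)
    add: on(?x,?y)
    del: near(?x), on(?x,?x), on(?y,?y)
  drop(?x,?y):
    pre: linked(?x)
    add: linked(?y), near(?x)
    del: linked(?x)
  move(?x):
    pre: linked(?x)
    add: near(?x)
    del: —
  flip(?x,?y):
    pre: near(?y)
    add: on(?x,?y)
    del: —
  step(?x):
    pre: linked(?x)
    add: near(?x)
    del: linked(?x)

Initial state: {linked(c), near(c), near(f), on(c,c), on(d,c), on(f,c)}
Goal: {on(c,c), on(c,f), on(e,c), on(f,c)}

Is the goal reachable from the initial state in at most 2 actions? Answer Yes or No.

1. flip(e,c)  →  {linked(c), near(c), near(f), on(c,c), on(d,c), on(e,c), on(f,c)}
2. flip(c,f)  →  {linked(c), near(c), near(f), on(c,c), on(c,f), on(d,c), on(e,c), on(f,c)}
optimal plan length = 2; 2 ≤ 2

Yes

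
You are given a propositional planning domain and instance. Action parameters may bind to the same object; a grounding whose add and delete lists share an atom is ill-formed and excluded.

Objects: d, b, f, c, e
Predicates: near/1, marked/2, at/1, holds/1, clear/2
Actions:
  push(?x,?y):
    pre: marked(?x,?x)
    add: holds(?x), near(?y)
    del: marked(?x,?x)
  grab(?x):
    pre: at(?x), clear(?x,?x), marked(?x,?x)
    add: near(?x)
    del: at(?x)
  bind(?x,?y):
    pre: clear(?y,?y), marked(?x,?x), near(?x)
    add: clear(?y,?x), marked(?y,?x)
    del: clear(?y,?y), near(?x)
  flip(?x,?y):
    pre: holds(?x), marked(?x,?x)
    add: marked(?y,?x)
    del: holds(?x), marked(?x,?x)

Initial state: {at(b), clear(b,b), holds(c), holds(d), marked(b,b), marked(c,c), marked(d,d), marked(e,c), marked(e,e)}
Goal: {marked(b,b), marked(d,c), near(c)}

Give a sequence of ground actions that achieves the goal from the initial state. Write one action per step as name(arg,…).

push(d,c); flip(c,d)

1. push(d,c)  →  {at(b), clear(b,b), holds(c), holds(d), marked(b,b), marked(c,c), marked(e,c), marked(e,e), near(c)}
2. flip(c,d)  →  {at(b), clear(b,b), holds(d), marked(b,b), marked(d,c), marked(e,c), marked(e,e), near(c)}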